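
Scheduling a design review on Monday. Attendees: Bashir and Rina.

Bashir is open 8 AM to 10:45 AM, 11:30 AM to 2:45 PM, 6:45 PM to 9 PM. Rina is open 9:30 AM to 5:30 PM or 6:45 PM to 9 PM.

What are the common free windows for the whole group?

Bashir ∩ Rina: 09:30-10:45, 11:30-14:45, 18:45-21:00.
So the common availability across everyone is 09:30-10:45, 11:30-14:45, 18:45-21:00.

09:30-10:45, 11:30-14:45, 18:45-21:00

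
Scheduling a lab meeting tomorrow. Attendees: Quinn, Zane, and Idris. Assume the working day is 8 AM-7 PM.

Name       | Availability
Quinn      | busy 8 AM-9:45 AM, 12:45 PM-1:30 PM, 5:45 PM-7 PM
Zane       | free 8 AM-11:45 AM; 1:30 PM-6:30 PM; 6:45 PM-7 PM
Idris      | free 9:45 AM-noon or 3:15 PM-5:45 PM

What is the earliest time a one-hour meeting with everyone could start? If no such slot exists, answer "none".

09:45

Quinn free: 09:45-12:45, 13:30-17:45 (invert busy blocks within the working day).
Zane free: 08:00-11:45, 13:30-18:30, 18:45-19:00.
Idris free: 09:45-12:00, 15:15-17:45.
Quinn ∩ Zane: 09:45-11:45, 13:30-17:45.
Quinn ∩ Zane ∩ Idris: 09:45-11:45, 15:15-17:45.
The first common window of at least 60 minutes is 09:45-11:45, so the earliest start is 09:45.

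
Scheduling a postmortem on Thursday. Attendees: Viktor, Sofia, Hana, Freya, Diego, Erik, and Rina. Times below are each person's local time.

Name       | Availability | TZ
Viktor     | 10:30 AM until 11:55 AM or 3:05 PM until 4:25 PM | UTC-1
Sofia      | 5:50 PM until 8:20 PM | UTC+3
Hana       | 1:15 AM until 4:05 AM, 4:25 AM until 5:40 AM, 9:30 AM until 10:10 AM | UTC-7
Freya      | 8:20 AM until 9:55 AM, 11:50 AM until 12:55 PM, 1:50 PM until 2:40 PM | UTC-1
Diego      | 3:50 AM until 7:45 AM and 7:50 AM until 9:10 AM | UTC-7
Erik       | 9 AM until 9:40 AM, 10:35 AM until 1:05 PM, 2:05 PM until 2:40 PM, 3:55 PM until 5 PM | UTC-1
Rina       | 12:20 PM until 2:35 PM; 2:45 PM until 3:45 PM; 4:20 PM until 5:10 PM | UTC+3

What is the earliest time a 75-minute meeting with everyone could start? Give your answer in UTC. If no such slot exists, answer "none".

Viktor in UTC: 11:30-12:55, 16:05-17:25 (add 1h to convert from UTC-1).
Sofia in UTC: 14:50-17:20 (subtract 3h to convert from UTC+3).
Hana in UTC: 08:15-11:05, 11:25-12:40, 16:30-17:10 (add 7h to convert from UTC-7).
Freya in UTC: 09:20-10:55, 12:50-13:55, 14:50-15:40 (add 1h to convert from UTC-1).
Diego in UTC: 10:50-14:45, 14:50-16:10 (add 7h to convert from UTC-7).
Erik in UTC: 10:00-10:40, 11:35-14:05, 15:05-15:40, 16:55-18:00 (add 1h to convert from UTC-1).
Rina in UTC: 09:20-11:35, 11:45-12:45, 13:20-14:10 (subtract 3h to convert from UTC+3).
Viktor ∩ Sofia: 16:05-17:20.
Viktor ∩ Sofia ∩ Hana: 16:30-17:10.
Viktor ∩ Sofia ∩ Hana ∩ Freya: ∅.
Viktor ∩ Sofia ∩ Hana ∩ Freya ∩ Diego: ∅.
Viktor ∩ Sofia ∩ Hana ∩ Freya ∩ Diego ∩ Erik: ∅.
Viktor ∩ Sofia ∩ Hana ∩ Freya ∩ Diego ∩ Erik ∩ Rina: ∅.
There is no time when everyone is free.
No common window is at least 75 minutes long.

none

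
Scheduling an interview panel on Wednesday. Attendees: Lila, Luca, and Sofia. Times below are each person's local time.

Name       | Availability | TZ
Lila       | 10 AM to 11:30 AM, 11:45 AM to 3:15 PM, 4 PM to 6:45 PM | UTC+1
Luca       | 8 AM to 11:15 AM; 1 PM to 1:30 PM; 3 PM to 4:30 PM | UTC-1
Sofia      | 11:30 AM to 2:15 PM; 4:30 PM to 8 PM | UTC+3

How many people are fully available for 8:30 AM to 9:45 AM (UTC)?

1

Lila in UTC: 09:00-10:30, 10:45-14:15, 15:00-17:45 (subtract 1h to convert from UTC+1).
Luca in UTC: 09:00-12:15, 14:00-14:30, 16:00-17:30 (add 1h to convert from UTC-1).
Sofia in UTC: 08:30-11:15, 13:30-17:00 (subtract 3h to convert from UTC+3).
Sofia can make the full 08:30-09:45 slot — that's 1.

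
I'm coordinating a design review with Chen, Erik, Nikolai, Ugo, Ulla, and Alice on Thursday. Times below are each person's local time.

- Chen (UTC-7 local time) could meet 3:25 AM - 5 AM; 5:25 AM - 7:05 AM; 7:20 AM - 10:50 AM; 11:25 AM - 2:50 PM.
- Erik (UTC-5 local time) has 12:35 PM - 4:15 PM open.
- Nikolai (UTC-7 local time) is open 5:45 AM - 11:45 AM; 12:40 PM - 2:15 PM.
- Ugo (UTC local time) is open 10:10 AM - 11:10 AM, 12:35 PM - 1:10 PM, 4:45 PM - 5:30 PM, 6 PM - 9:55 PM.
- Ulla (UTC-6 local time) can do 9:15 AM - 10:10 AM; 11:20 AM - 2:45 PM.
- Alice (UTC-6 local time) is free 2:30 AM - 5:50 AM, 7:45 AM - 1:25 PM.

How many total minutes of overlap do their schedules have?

20

Chen in UTC: 10:25-12:00, 12:25-14:05, 14:20-17:50, 18:25-21:50 (add 7h to convert from UTC-7).
Erik in UTC: 17:35-21:15 (add 5h to convert from UTC-5).
Nikolai in UTC: 12:45-18:45, 19:40-21:15 (add 7h to convert from UTC-7).
Ugo in UTC: 10:10-11:10, 12:35-13:10, 16:45-17:30, 18:00-21:55.
Ulla in UTC: 15:15-16:10, 17:20-20:45 (add 6h to convert from UTC-6).
Alice in UTC: 08:30-11:50, 13:45-19:25 (add 6h to convert from UTC-6).
Chen ∩ Erik: 17:35-17:50, 18:25-21:15.
Chen ∩ Erik ∩ Nikolai: 17:35-17:50, 18:25-18:45, 19:40-21:15.
Chen ∩ Erik ∩ Nikolai ∩ Ugo: 18:25-18:45, 19:40-21:15.
Chen ∩ Erik ∩ Nikolai ∩ Ugo ∩ Ulla: 18:25-18:45, 19:40-20:45.
Chen ∩ Erik ∩ Nikolai ∩ Ugo ∩ Ulla ∩ Alice: 18:25-18:45.
That's a single block of 20 minutes.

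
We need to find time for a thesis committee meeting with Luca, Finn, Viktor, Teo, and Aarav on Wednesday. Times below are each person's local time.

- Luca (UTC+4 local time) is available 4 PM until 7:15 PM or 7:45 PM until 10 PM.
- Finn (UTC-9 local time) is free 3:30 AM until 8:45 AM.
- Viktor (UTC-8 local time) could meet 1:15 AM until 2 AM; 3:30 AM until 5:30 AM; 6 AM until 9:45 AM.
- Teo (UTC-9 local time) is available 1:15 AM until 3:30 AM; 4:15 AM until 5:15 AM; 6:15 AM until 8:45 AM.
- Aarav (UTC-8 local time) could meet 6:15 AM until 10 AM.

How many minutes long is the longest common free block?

120

Luca in UTC: 12:00-15:15, 15:45-18:00 (subtract 4h to convert from UTC+4).
Finn in UTC: 12:30-17:45 (add 9h to convert from UTC-9).
Viktor in UTC: 09:15-10:00, 11:30-13:30, 14:00-17:45 (add 8h to convert from UTC-8).
Teo in UTC: 10:15-12:30, 13:15-14:15, 15:15-17:45 (add 9h to convert from UTC-9).
Aarav in UTC: 14:15-18:00 (add 8h to convert from UTC-8).
Luca ∩ Finn: 12:30-15:15, 15:45-17:45.
Luca ∩ Finn ∩ Viktor: 12:30-13:30, 14:00-15:15, 15:45-17:45.
Luca ∩ Finn ∩ Viktor ∩ Teo: 13:15-13:30, 14:00-14:15, 15:45-17:45.
Luca ∩ Finn ∩ Viktor ∩ Teo ∩ Aarav: 15:45-17:45.
The longest is 15:45-17:45 at 120 minutes.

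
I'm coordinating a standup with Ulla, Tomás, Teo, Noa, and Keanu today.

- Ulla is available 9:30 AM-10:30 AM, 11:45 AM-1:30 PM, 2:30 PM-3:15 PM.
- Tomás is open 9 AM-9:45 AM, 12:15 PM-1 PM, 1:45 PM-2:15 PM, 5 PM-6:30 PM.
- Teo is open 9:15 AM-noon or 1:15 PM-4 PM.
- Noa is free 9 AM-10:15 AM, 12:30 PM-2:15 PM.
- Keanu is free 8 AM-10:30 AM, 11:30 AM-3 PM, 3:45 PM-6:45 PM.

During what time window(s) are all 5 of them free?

Ulla ∩ Tomás: 09:30-09:45, 12:15-13:00.
Ulla ∩ Tomás ∩ Teo: 09:30-09:45.
Ulla ∩ Tomás ∩ Teo ∩ Noa: 09:30-09:45.
Ulla ∩ Tomás ∩ Teo ∩ Noa ∩ Keanu: 09:30-09:45.

09:30-09:45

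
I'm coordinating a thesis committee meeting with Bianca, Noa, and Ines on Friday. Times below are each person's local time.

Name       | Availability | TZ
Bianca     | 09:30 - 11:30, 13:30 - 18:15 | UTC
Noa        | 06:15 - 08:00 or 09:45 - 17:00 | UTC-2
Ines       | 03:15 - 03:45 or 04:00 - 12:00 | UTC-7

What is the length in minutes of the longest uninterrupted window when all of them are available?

Bianca in UTC: 09:30-11:30, 13:30-18:15.
Noa in UTC: 08:15-10:00, 11:45-19:00 (add 2h to convert from UTC-2).
Ines in UTC: 10:15-10:45, 11:00-19:00 (add 7h to convert from UTC-7).
Bianca ∩ Noa: 09:30-10:00, 13:30-18:15.
Bianca ∩ Noa ∩ Ines: 13:30-18:15.
Those are the intersection windows.
The longest is 13:30-18:15 at 285 minutes.

285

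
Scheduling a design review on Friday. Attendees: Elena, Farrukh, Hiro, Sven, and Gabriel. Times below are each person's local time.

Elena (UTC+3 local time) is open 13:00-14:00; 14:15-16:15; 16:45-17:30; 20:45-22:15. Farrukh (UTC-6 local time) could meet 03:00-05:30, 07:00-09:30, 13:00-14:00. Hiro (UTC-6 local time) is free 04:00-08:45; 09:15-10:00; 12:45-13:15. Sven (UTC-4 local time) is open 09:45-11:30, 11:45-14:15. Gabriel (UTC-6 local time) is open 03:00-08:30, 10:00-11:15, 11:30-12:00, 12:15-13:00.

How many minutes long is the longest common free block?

Elena in UTC: 10:00-11:00, 11:15-13:15, 13:45-14:30, 17:45-19:15 (subtract 3h to convert from UTC+3).
Farrukh in UTC: 09:00-11:30, 13:00-15:30, 19:00-20:00 (add 6h to convert from UTC-6).
Hiro in UTC: 10:00-14:45, 15:15-16:00, 18:45-19:15 (add 6h to convert from UTC-6).
Sven in UTC: 13:45-15:30, 15:45-18:15 (add 4h to convert from UTC-4).
Gabriel in UTC: 09:00-14:30, 16:00-17:15, 17:30-18:00, 18:15-19:00 (add 6h to convert from UTC-6).
Elena ∩ Farrukh: 10:00-11:00, 11:15-11:30, 13:00-13:15, 13:45-14:30, 19:00-19:15.
Elena ∩ Farrukh ∩ Hiro: 10:00-11:00, 11:15-11:30, 13:00-13:15, 13:45-14:30, 19:00-19:15.
Elena ∩ Farrukh ∩ Hiro ∩ Sven: 13:45-14:30.
Elena ∩ Farrukh ∩ Hiro ∩ Sven ∩ Gabriel: 13:45-14:30.
So the common availability across everyone is 13:45-14:30.
The longest is 13:45-14:30 at 45 minutes.

45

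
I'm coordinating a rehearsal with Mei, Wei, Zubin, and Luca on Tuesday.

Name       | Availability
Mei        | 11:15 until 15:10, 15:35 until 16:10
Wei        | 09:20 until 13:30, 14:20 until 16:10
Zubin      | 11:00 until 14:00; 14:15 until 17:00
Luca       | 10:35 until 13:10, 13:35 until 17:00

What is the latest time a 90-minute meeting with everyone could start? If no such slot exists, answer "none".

Mei ∩ Wei: 11:15-13:30, 14:20-15:10, 15:35-16:10.
Mei ∩ Wei ∩ Zubin: 11:15-13:30, 14:20-15:10, 15:35-16:10.
Mei ∩ Wei ∩ Zubin ∩ Luca: 11:15-13:10, 14:20-15:10, 15:35-16:10.
The last common window of at least 90 minutes is 11:15-13:10; a 90-minute meeting can start as late as 11:40 and still end by 13:10.

11:40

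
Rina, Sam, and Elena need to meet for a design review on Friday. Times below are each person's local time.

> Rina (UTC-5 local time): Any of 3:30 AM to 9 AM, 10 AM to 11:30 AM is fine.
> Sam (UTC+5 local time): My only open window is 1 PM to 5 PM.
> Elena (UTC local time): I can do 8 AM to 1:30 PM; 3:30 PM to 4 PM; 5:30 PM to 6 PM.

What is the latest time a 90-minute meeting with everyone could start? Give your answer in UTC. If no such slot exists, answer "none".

Rina in UTC: 08:30-14:00, 15:00-16:30 (add 5h to convert from UTC-5).
Sam in UTC: 08:00-12:00 (subtract 5h to convert from UTC+5).
Elena in UTC: 08:00-13:30, 15:30-16:00, 17:30-18:00.
Rina ∩ Sam: 08:30-12:00.
Rina ∩ Sam ∩ Elena: 08:30-12:00.
The last common window of at least 90 minutes is 08:30-12:00; a 90-minute meeting can start as late as 10:30 and still end by 12:00.

10:30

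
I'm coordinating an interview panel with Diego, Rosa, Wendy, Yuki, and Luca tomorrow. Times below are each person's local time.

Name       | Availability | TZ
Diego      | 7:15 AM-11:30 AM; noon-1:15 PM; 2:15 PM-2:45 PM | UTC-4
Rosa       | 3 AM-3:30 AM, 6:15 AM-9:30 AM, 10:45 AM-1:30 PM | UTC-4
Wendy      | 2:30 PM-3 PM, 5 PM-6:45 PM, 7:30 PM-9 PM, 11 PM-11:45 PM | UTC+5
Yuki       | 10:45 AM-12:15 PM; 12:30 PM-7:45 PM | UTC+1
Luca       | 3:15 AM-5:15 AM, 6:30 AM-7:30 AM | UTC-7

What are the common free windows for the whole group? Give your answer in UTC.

12:00-12:15

Diego in UTC: 11:15-15:30, 16:00-17:15, 18:15-18:45 (add 4h to convert from UTC-4).
Rosa in UTC: 07:00-07:30, 10:15-13:30, 14:45-17:30 (add 4h to convert from UTC-4).
Wendy in UTC: 09:30-10:00, 12:00-13:45, 14:30-16:00, 18:00-18:45 (subtract 5h to convert from UTC+5).
Yuki in UTC: 09:45-11:15, 11:30-18:45 (subtract 1h to convert from UTC+1).
Luca in UTC: 10:15-12:15, 13:30-14:30 (add 7h to convert from UTC-7).
Diego ∩ Rosa: 11:15-13:30, 14:45-15:30, 16:00-17:15.
Diego ∩ Rosa ∩ Wendy: 12:00-13:30, 14:45-15:30.
Diego ∩ Rosa ∩ Wendy ∩ Yuki: 12:00-13:30, 14:45-15:30.
Diego ∩ Rosa ∩ Wendy ∩ Yuki ∩ Luca: 12:00-12:15.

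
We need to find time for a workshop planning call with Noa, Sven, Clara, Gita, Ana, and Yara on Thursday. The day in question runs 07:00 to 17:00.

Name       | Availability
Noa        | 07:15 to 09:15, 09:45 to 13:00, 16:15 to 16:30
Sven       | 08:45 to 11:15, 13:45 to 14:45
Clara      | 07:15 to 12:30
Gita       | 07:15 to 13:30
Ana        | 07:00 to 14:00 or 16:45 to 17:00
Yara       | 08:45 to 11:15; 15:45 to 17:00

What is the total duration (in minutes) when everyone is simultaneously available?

120

Noa ∩ Sven: 08:45-09:15, 09:45-11:15.
Noa ∩ Sven ∩ Clara: 08:45-09:15, 09:45-11:15.
Noa ∩ Sven ∩ Clara ∩ Gita: 08:45-09:15, 09:45-11:15.
Noa ∩ Sven ∩ Clara ∩ Gita ∩ Ana: 08:45-09:15, 09:45-11:15.
Noa ∩ Sven ∩ Clara ∩ Gita ∩ Ana ∩ Yara: 08:45-09:15, 09:45-11:15.
Those are the intersection windows.
Summing the common windows: 30 + 90 = 120 minutes.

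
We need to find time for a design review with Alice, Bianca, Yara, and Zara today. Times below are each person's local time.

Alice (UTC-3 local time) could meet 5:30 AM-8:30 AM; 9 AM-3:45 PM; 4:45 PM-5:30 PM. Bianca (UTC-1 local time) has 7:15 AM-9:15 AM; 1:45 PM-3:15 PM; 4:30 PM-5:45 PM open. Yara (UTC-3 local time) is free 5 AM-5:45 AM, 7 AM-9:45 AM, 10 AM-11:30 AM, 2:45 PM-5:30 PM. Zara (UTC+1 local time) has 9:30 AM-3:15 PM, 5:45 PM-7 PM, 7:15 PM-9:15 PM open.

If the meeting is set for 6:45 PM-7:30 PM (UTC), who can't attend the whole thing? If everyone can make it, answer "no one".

Alice, Bianca

Alice in UTC: 08:30-11:30, 12:00-18:45, 19:45-20:30 (add 3h to convert from UTC-3).
Bianca in UTC: 08:15-10:15, 14:45-16:15, 17:30-18:45 (add 1h to convert from UTC-1).
Yara in UTC: 08:00-08:45, 10:00-12:45, 13:00-14:30, 17:45-20:30 (add 3h to convert from UTC-3).
Zara in UTC: 08:30-14:15, 16:45-18:00, 18:15-20:15 (subtract 1h to convert from UTC+1).
Alice: not fully free for 18:45-19:30. Bianca: not fully free for 18:45-19:30. Yara: free for 18:45-19:30. Zara: free for 18:45-19:30.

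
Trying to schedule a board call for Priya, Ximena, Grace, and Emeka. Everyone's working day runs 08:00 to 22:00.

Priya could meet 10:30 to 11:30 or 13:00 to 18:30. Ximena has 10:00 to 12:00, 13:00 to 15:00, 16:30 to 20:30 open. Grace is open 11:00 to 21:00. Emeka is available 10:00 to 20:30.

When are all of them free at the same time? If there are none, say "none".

Priya ∩ Ximena: 10:30-11:30, 13:00-15:00, 16:30-18:30.
Priya ∩ Ximena ∩ Grace: 11:00-11:30, 13:00-15:00, 16:30-18:30.
Priya ∩ Ximena ∩ Grace ∩ Emeka: 11:00-11:30, 13:00-15:00, 16:30-18:30.
So the common availability across everyone is 11:00-11:30, 13:00-15:00, 16:30-18:30.

11:00-11:30, 13:00-15:00, 16:30-18:30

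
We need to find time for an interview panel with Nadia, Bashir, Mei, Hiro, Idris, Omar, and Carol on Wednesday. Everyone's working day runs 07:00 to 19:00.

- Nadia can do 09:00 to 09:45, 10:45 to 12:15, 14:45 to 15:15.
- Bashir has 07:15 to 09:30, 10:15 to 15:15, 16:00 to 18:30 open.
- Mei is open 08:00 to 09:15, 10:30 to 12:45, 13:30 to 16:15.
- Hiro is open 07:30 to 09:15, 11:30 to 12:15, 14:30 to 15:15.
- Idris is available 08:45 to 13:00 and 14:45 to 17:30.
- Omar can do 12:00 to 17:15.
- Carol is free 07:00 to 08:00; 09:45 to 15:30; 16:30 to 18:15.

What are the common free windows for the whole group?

Nadia ∩ Bashir: 09:00-09:30, 10:45-12:15, 14:45-15:15.
Nadia ∩ Bashir ∩ Mei: 09:00-09:15, 10:45-12:15, 14:45-15:15.
Nadia ∩ Bashir ∩ Mei ∩ Hiro: 09:00-09:15, 11:30-12:15, 14:45-15:15.
Nadia ∩ Bashir ∩ Mei ∩ Hiro ∩ Idris: 09:00-09:15, 11:30-12:15, 14:45-15:15.
Nadia ∩ Bashir ∩ Mei ∩ Hiro ∩ Idris ∩ Omar: 12:00-12:15, 14:45-15:15.
Nadia ∩ Bashir ∩ Mei ∩ Hiro ∩ Idris ∩ Omar ∩ Carol: 12:00-12:15, 14:45-15:15.
Those are the intersection windows.

12:00-12:15, 14:45-15:15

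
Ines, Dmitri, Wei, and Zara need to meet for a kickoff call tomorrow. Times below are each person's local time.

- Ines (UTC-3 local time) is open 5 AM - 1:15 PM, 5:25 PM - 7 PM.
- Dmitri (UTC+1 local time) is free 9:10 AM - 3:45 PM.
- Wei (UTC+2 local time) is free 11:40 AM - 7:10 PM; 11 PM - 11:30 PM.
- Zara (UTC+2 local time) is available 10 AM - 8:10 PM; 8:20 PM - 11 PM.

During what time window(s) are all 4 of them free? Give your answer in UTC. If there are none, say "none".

09:40-14:45

Ines in UTC: 08:00-16:15, 20:25-22:00 (add 3h to convert from UTC-3).
Dmitri in UTC: 08:10-14:45 (subtract 1h to convert from UTC+1).
Wei in UTC: 09:40-17:10, 21:00-21:30 (subtract 2h to convert from UTC+2).
Zara in UTC: 08:00-18:10, 18:20-21:00 (subtract 2h to convert from UTC+2).
Ines ∩ Dmitri: 08:10-14:45.
Ines ∩ Dmitri ∩ Wei: 09:40-14:45.
Ines ∩ Dmitri ∩ Wei ∩ Zara: 09:40-14:45.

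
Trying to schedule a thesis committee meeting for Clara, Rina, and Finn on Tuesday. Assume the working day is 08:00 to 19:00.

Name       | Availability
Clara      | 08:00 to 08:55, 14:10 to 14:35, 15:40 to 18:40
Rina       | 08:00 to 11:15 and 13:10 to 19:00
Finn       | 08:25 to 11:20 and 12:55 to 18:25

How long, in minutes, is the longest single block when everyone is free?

Clara ∩ Rina: 08:00-08:55, 14:10-14:35, 15:40-18:40.
Clara ∩ Rina ∩ Finn: 08:25-08:55, 14:10-14:35, 15:40-18:25.
So the common availability across everyone is 08:25-08:55, 14:10-14:35, 15:40-18:25.
The longest is 15:40-18:25 at 165 minutes.

165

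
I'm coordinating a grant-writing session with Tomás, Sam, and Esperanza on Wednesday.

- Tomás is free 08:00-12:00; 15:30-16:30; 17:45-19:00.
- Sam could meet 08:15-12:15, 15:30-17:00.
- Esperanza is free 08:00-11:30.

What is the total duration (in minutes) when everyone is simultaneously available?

195

Tomás ∩ Sam: 08:15-12:00, 15:30-16:30.
Tomás ∩ Sam ∩ Esperanza: 08:15-11:30.
That's a single block of 195 minutes.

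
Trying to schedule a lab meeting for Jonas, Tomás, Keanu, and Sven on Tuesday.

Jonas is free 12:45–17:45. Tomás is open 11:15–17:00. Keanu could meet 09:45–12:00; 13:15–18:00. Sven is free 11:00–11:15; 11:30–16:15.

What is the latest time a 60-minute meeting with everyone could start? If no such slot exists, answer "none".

15:15

Jonas ∩ Tomás: 12:45-17:00.
Jonas ∩ Tomás ∩ Keanu: 13:15-17:00.
Jonas ∩ Tomás ∩ Keanu ∩ Sven: 13:15-16:15.
Those are the intersection windows.
The last common window of at least 60 minutes is 13:15-16:15; a 60-minute meeting can start as late as 15:15 and still end by 16:15.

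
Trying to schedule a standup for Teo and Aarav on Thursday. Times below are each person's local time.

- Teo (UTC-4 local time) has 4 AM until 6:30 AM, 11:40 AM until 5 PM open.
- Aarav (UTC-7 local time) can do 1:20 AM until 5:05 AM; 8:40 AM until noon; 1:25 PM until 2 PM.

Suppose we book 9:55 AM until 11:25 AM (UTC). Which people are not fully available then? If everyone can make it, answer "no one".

Teo

Teo in UTC: 08:00-10:30, 15:40-21:00 (add 4h to convert from UTC-4).
Aarav in UTC: 08:20-12:05, 15:40-19:00, 20:25-21:00 (add 7h to convert from UTC-7).
Teo: not fully free for 09:55-11:25. Aarav: free for 09:55-11:25.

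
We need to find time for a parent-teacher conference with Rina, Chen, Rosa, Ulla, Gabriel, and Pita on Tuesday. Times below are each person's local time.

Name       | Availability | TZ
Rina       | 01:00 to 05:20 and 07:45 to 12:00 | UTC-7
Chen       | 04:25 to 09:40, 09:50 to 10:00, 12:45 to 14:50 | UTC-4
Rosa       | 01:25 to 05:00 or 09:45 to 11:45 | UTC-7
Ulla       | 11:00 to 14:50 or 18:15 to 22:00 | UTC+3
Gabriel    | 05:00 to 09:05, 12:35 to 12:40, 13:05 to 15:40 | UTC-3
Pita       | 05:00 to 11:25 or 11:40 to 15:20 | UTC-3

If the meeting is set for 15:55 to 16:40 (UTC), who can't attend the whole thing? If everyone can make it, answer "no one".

Rina in UTC: 08:00-12:20, 14:45-19:00 (add 7h to convert from UTC-7).
Chen in UTC: 08:25-13:40, 13:50-14:00, 16:45-18:50 (add 4h to convert from UTC-4).
Rosa in UTC: 08:25-12:00, 16:45-18:45 (add 7h to convert from UTC-7).
Ulla in UTC: 08:00-11:50, 15:15-19:00 (subtract 3h to convert from UTC+3).
Gabriel in UTC: 08:00-12:05, 15:35-15:40, 16:05-18:40 (add 3h to convert from UTC-3).
Pita in UTC: 08:00-14:25, 14:40-18:20 (add 3h to convert from UTC-3).
Rina: free for 15:55-16:40. Chen: not fully free for 15:55-16:40. Rosa: not fully free for 15:55-16:40. Ulla: free for 15:55-16:40. Gabriel: not fully free for 15:55-16:40. Pita: free for 15:55-16:40.

Chen, Gabriel, Rosa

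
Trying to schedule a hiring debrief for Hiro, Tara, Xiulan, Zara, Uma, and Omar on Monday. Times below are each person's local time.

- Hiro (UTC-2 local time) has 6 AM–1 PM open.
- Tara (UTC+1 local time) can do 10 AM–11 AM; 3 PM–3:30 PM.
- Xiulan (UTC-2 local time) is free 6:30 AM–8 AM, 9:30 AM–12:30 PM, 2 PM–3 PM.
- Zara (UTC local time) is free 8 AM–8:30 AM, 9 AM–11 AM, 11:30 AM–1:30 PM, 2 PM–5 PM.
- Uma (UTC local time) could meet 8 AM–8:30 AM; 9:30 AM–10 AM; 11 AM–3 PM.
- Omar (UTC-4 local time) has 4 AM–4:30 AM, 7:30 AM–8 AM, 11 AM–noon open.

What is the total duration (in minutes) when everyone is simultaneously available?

0

Hiro in UTC: 08:00-15:00 (add 2h to convert from UTC-2).
Tara in UTC: 09:00-10:00, 14:00-14:30 (subtract 1h to convert from UTC+1).
Xiulan in UTC: 08:30-10:00, 11:30-14:30, 16:00-17:00 (add 2h to convert from UTC-2).
Zara in UTC: 08:00-08:30, 09:00-11:00, 11:30-13:30, 14:00-17:00.
Uma in UTC: 08:00-08:30, 09:30-10:00, 11:00-15:00.
Omar in UTC: 08:00-08:30, 11:30-12:00, 15:00-16:00 (add 4h to convert from UTC-4).
Hiro ∩ Tara: 09:00-10:00, 14:00-14:30.
Hiro ∩ Tara ∩ Xiulan: 09:00-10:00, 14:00-14:30.
Hiro ∩ Tara ∩ Xiulan ∩ Zara: 09:00-10:00, 14:00-14:30.
Hiro ∩ Tara ∩ Xiulan ∩ Zara ∩ Uma: 09:30-10:00, 14:00-14:30.
Hiro ∩ Tara ∩ Xiulan ∩ Zara ∩ Uma ∩ Omar: ∅.
There is no time when everyone is free.
There is no common window, so the total is 0 minutes.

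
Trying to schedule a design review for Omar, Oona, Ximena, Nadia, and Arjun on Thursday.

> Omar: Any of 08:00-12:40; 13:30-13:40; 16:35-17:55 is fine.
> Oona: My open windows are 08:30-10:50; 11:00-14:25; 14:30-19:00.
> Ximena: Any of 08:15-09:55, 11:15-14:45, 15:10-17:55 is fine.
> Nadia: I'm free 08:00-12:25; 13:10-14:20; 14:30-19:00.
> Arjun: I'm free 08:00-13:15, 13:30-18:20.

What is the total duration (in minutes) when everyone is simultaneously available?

245

Omar ∩ Oona: 08:30-10:50, 11:00-12:40, 13:30-13:40, 16:35-17:55.
Omar ∩ Oona ∩ Ximena: 08:30-09:55, 11:15-12:40, 13:30-13:40, 16:35-17:55.
Omar ∩ Oona ∩ Ximena ∩ Nadia: 08:30-09:55, 11:15-12:25, 13:30-13:40, 16:35-17:55.
Omar ∩ Oona ∩ Ximena ∩ Nadia ∩ Arjun: 08:30-09:55, 11:15-12:25, 13:30-13:40, 16:35-17:55.
Summing the common windows: 85 + 70 + 10 + 80 = 245 minutes.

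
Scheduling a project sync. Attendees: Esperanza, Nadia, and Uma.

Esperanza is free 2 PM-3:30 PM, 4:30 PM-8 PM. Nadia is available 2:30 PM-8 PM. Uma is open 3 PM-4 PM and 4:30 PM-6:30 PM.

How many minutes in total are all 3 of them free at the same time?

Esperanza ∩ Nadia: 14:30-15:30, 16:30-20:00.
Esperanza ∩ Nadia ∩ Uma: 15:00-15:30, 16:30-18:30.
Summing the common windows: 30 + 120 = 150 minutes.

150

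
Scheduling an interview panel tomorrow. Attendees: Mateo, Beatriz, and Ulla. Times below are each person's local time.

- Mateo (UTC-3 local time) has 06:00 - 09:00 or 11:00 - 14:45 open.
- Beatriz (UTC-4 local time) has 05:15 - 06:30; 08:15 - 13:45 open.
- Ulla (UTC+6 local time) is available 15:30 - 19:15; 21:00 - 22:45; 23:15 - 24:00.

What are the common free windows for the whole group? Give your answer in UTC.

09:30-10:30, 15:00-16:45, 17:15-17:45

Mateo in UTC: 09:00-12:00, 14:00-17:45 (add 3h to convert from UTC-3).
Beatriz in UTC: 09:15-10:30, 12:15-17:45 (add 4h to convert from UTC-4).
Ulla in UTC: 09:30-13:15, 15:00-16:45, 17:15-18:00 (subtract 6h to convert from UTC+6).
Mateo ∩ Beatriz: 09:15-10:30, 14:00-17:45.
Mateo ∩ Beatriz ∩ Ulla: 09:30-10:30, 15:00-16:45, 17:15-17:45.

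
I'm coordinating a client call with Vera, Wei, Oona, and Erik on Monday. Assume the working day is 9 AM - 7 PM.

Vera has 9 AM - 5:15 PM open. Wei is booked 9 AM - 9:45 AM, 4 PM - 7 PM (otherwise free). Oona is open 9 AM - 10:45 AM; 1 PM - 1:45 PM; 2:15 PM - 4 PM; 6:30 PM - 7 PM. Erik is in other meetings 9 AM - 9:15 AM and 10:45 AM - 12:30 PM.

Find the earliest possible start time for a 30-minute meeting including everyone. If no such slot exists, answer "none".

09:45

Vera free: 09:00-17:15.
Wei free: 09:45-16:00 (invert busy blocks within the working day).
Oona free: 09:00-10:45, 13:00-13:45, 14:15-16:00, 18:30-19:00.
Erik free: 09:15-10:45, 12:30-19:00 (invert busy blocks within the working day).
Vera ∩ Wei: 09:45-16:00.
Vera ∩ Wei ∩ Oona: 09:45-10:45, 13:00-13:45, 14:15-16:00.
Vera ∩ Wei ∩ Oona ∩ Erik: 09:45-10:45, 13:00-13:45, 14:15-16:00.
Those are the intersection windows.
The first common window of at least 30 minutes is 09:45-10:45, so the earliest start is 09:45.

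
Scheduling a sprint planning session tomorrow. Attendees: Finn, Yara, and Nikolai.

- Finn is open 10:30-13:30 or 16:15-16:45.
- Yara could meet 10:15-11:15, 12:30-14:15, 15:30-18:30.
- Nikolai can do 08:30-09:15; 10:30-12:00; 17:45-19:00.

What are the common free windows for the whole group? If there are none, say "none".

Finn ∩ Yara: 10:30-11:15, 12:30-13:30, 16:15-16:45.
Finn ∩ Yara ∩ Nikolai: 10:30-11:15.

10:30-11:15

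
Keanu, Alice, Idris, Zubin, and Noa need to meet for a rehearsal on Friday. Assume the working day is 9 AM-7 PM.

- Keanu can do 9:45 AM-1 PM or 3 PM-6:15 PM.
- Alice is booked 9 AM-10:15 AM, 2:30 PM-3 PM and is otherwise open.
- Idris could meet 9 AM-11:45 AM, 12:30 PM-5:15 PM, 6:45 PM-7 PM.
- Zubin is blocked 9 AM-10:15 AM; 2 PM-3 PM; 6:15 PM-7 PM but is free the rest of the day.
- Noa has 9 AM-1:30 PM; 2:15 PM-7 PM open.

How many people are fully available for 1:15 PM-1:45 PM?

Keanu free: 09:45-13:00, 15:00-18:15.
Alice free: 10:15-14:30, 15:00-19:00 (invert busy blocks within the working day).
Idris free: 09:00-11:45, 12:30-17:15, 18:45-19:00.
Zubin free: 10:15-14:00, 15:00-18:15 (invert busy blocks within the working day).
Noa free: 09:00-13:30, 14:15-19:00.
Alice, Idris, and Zubin can make the full 13:15-13:45 slot — that's 3.

3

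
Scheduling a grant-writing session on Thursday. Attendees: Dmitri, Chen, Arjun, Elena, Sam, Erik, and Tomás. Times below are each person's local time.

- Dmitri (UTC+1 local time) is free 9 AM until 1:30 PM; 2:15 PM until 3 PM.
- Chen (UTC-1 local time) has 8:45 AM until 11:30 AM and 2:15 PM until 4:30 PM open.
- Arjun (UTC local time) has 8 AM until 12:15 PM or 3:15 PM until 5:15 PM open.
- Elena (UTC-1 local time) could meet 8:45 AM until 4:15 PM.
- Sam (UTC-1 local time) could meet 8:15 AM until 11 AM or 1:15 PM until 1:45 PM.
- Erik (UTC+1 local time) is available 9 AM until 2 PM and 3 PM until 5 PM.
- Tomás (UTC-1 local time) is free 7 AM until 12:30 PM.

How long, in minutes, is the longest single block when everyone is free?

135

Dmitri in UTC: 08:00-12:30, 13:15-14:00 (subtract 1h to convert from UTC+1).
Chen in UTC: 09:45-12:30, 15:15-17:30 (add 1h to convert from UTC-1).
Arjun in UTC: 08:00-12:15, 15:15-17:15.
Elena in UTC: 09:45-17:15 (add 1h to convert from UTC-1).
Sam in UTC: 09:15-12:00, 14:15-14:45 (add 1h to convert from UTC-1).
Erik in UTC: 08:00-13:00, 14:00-16:00 (subtract 1h to convert from UTC+1).
Tomás in UTC: 08:00-13:30 (add 1h to convert from UTC-1).
Dmitri ∩ Chen: 09:45-12:30.
Dmitri ∩ Chen ∩ Arjun: 09:45-12:15.
Dmitri ∩ Chen ∩ Arjun ∩ Elena: 09:45-12:15.
Dmitri ∩ Chen ∩ Arjun ∩ Elena ∩ Sam: 09:45-12:00.
Dmitri ∩ Chen ∩ Arjun ∩ Elena ∩ Sam ∩ Erik: 09:45-12:00.
Dmitri ∩ Chen ∩ Arjun ∩ Elena ∩ Sam ∩ Erik ∩ Tomás: 09:45-12:00.
Those are the intersection windows.
The longest is 09:45-12:00 at 135 minutes.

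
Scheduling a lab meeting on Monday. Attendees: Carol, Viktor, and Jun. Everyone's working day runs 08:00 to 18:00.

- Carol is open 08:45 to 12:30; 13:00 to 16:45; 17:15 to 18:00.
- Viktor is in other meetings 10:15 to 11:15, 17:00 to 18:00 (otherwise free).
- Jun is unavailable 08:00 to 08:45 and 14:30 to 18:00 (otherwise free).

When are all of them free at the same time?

Carol free: 08:45-12:30, 13:00-16:45, 17:15-18:00.
Viktor free: 08:00-10:15, 11:15-17:00 (invert busy blocks within the working day).
Jun free: 08:45-14:30 (invert busy blocks within the working day).
Carol ∩ Viktor: 08:45-10:15, 11:15-12:30, 13:00-16:45.
Carol ∩ Viktor ∩ Jun: 08:45-10:15, 11:15-12:30, 13:00-14:30.
So the common availability across everyone is 08:45-10:15, 11:15-12:30, 13:00-14:30.

08:45-10:15, 11:15-12:30, 13:00-14:30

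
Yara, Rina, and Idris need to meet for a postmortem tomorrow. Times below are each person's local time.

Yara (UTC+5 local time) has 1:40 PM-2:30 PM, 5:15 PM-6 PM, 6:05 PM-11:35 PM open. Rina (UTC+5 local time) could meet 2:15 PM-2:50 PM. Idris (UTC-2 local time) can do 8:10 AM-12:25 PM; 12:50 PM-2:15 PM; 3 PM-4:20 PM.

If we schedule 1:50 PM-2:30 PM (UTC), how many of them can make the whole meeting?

Yara in UTC: 08:40-09:30, 12:15-13:00, 13:05-18:35 (subtract 5h to convert from UTC+5).
Rina in UTC: 09:15-09:50 (subtract 5h to convert from UTC+5).
Idris in UTC: 10:10-14:25, 14:50-16:15, 17:00-18:20 (add 2h to convert from UTC-2).
Yara can make the full 13:50-14:30 slot — that's 1.

1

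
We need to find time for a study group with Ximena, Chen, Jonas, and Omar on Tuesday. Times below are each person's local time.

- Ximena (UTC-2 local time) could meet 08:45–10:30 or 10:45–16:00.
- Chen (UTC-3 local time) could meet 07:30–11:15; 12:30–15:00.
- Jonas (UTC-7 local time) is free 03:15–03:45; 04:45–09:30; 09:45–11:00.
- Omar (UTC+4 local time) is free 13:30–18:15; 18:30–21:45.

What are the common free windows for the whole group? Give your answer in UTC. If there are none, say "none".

Ximena in UTC: 10:45-12:30, 12:45-18:00 (add 2h to convert from UTC-2).
Chen in UTC: 10:30-14:15, 15:30-18:00 (add 3h to convert from UTC-3).
Jonas in UTC: 10:15-10:45, 11:45-16:30, 16:45-18:00 (add 7h to convert from UTC-7).
Omar in UTC: 09:30-14:15, 14:30-17:45 (subtract 4h to convert from UTC+4).
Ximena ∩ Chen: 10:45-12:30, 12:45-14:15, 15:30-18:00.
Ximena ∩ Chen ∩ Jonas: 11:45-12:30, 12:45-14:15, 15:30-16:30, 16:45-18:00.
Ximena ∩ Chen ∩ Jonas ∩ Omar: 11:45-12:30, 12:45-14:15, 15:30-16:30, 16:45-17:45.

11:45-12:30, 12:45-14:15, 15:30-16:30, 16:45-17:45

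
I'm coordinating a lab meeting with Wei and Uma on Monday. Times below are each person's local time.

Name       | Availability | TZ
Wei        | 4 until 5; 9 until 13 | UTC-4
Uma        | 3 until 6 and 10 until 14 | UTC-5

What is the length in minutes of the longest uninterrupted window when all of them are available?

Wei in UTC: 08:00-09:00, 13:00-17:00 (add 4h to convert from UTC-4).
Uma in UTC: 08:00-11:00, 15:00-19:00 (add 5h to convert from UTC-5).
Wei ∩ Uma: 08:00-09:00, 15:00-17:00.
The longest is 15:00-17:00 at 120 minutes.

120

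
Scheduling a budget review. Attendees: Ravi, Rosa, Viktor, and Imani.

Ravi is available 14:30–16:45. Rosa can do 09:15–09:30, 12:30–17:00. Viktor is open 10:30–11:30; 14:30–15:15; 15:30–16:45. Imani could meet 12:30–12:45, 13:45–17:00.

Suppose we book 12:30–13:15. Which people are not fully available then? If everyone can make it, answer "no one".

Imani, Ravi, Viktor

Ravi: not fully free for 12:30-13:15. Rosa: free for 12:30-13:15. Viktor: not fully free for 12:30-13:15. Imani: not fully free for 12:30-13:15.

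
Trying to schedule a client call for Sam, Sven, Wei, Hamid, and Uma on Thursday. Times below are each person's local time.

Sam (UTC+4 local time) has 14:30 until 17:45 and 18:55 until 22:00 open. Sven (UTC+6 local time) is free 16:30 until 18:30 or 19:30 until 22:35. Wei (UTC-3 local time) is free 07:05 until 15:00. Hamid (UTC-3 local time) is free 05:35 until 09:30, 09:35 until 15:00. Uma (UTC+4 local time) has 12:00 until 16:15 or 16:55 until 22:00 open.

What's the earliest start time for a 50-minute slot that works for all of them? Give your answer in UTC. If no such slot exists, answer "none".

10:30

Sam in UTC: 10:30-13:45, 14:55-18:00 (subtract 4h to convert from UTC+4).
Sven in UTC: 10:30-12:30, 13:30-16:35 (subtract 6h to convert from UTC+6).
Wei in UTC: 10:05-18:00 (add 3h to convert from UTC-3).
Hamid in UTC: 08:35-12:30, 12:35-18:00 (add 3h to convert from UTC-3).
Uma in UTC: 08:00-12:15, 12:55-18:00 (subtract 4h to convert from UTC+4).
Sam ∩ Sven: 10:30-12:30, 13:30-13:45, 14:55-16:35.
Sam ∩ Sven ∩ Wei: 10:30-12:30, 13:30-13:45, 14:55-16:35.
Sam ∩ Sven ∩ Wei ∩ Hamid: 10:30-12:30, 13:30-13:45, 14:55-16:35.
Sam ∩ Sven ∩ Wei ∩ Hamid ∩ Uma: 10:30-12:15, 13:30-13:45, 14:55-16:35.
Those are the intersection windows.
The first common window of at least 50 minutes is 10:30-12:15, so the earliest start is 10:30.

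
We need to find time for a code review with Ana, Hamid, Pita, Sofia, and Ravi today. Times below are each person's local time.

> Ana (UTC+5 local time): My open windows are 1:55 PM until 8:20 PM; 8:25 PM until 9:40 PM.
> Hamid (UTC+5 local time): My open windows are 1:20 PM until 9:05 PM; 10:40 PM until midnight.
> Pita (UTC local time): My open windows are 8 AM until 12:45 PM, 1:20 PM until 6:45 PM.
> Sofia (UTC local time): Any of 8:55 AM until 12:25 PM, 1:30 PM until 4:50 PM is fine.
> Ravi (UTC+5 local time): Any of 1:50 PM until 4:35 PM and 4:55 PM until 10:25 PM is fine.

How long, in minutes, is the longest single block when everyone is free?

160

Ana in UTC: 08:55-15:20, 15:25-16:40 (subtract 5h to convert from UTC+5).
Hamid in UTC: 08:20-16:05, 17:40-19:00 (subtract 5h to convert from UTC+5).
Pita in UTC: 08:00-12:45, 13:20-18:45.
Sofia in UTC: 08:55-12:25, 13:30-16:50.
Ravi in UTC: 08:50-11:35, 11:55-17:25 (subtract 5h to convert from UTC+5).
Ana ∩ Hamid: 08:55-15:20, 15:25-16:05.
Ana ∩ Hamid ∩ Pita: 08:55-12:45, 13:20-15:20, 15:25-16:05.
Ana ∩ Hamid ∩ Pita ∩ Sofia: 08:55-12:25, 13:30-15:20, 15:25-16:05.
Ana ∩ Hamid ∩ Pita ∩ Sofia ∩ Ravi: 08:55-11:35, 11:55-12:25, 13:30-15:20, 15:25-16:05.
Those are the intersection windows.
The longest is 08:55-11:35 at 160 minutes.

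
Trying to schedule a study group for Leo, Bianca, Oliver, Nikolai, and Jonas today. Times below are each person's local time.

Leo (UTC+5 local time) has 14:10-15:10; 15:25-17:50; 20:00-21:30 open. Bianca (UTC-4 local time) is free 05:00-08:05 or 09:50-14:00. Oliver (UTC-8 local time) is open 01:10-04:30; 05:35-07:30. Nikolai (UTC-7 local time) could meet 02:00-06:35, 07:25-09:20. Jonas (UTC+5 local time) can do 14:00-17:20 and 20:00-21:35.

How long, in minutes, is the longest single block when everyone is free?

Leo in UTC: 09:10-10:10, 10:25-12:50, 15:00-16:30 (subtract 5h to convert from UTC+5).
Bianca in UTC: 09:00-12:05, 13:50-18:00 (add 4h to convert from UTC-4).
Oliver in UTC: 09:10-12:30, 13:35-15:30 (add 8h to convert from UTC-8).
Nikolai in UTC: 09:00-13:35, 14:25-16:20 (add 7h to convert from UTC-7).
Jonas in UTC: 09:00-12:20, 15:00-16:35 (subtract 5h to convert from UTC+5).
Leo ∩ Bianca: 09:10-10:10, 10:25-12:05, 15:00-16:30.
Leo ∩ Bianca ∩ Oliver: 09:10-10:10, 10:25-12:05, 15:00-15:30.
Leo ∩ Bianca ∩ Oliver ∩ Nikolai: 09:10-10:10, 10:25-12:05, 15:00-15:30.
Leo ∩ Bianca ∩ Oliver ∩ Nikolai ∩ Jonas: 09:10-10:10, 10:25-12:05, 15:00-15:30.
So the common availability across everyone is 09:10-10:10, 10:25-12:05, 15:00-15:30.
The longest is 10:25-12:05 at 100 minutes.

100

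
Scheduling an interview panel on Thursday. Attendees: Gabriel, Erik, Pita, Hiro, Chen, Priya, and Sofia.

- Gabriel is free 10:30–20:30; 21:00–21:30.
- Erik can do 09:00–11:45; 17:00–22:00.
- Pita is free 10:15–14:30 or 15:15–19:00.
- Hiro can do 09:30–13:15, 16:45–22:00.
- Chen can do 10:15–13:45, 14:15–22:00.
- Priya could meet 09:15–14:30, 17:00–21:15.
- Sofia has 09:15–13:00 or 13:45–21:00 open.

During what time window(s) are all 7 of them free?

10:30-11:45, 17:00-19:00

Gabriel ∩ Erik: 10:30-11:45, 17:00-20:30, 21:00-21:30.
Gabriel ∩ Erik ∩ Pita: 10:30-11:45, 17:00-19:00.
Gabriel ∩ Erik ∩ Pita ∩ Hiro: 10:30-11:45, 17:00-19:00.
Gabriel ∩ Erik ∩ Pita ∩ Hiro ∩ Chen: 10:30-11:45, 17:00-19:00.
Gabriel ∩ Erik ∩ Pita ∩ Hiro ∩ Chen ∩ Priya: 10:30-11:45, 17:00-19:00.
Gabriel ∩ Erik ∩ Pita ∩ Hiro ∩ Chen ∩ Priya ∩ Sofia: 10:30-11:45, 17:00-19:00.
Those are the intersection windows.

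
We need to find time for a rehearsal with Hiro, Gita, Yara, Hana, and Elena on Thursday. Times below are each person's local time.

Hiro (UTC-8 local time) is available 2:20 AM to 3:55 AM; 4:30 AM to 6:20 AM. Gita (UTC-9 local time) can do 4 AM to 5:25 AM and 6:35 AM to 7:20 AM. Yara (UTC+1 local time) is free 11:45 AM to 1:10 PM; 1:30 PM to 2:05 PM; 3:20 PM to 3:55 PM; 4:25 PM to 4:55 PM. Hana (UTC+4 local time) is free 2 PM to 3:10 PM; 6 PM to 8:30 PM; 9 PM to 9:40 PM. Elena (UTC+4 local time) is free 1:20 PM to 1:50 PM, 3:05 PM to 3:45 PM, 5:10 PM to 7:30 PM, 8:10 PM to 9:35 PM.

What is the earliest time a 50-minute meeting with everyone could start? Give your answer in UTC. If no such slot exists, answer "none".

Hiro in UTC: 10:20-11:55, 12:30-14:20 (add 8h to convert from UTC-8).
Gita in UTC: 13:00-14:25, 15:35-16:20 (add 9h to convert from UTC-9).
Yara in UTC: 10:45-12:10, 12:30-13:05, 14:20-14:55, 15:25-15:55 (subtract 1h to convert from UTC+1).
Hana in UTC: 10:00-11:10, 14:00-16:30, 17:00-17:40 (subtract 4h to convert from UTC+4).
Elena in UTC: 09:20-09:50, 11:05-11:45, 13:10-15:30, 16:10-17:35 (subtract 4h to convert from UTC+4).
Hiro ∩ Gita: 13:00-14:20.
Hiro ∩ Gita ∩ Yara: 13:00-13:05.
Hiro ∩ Gita ∩ Yara ∩ Hana: ∅.
Hiro ∩ Gita ∩ Yara ∩ Hana ∩ Elena: ∅.
There is no time when everyone is free.
No common window is at least 50 minutes long.

none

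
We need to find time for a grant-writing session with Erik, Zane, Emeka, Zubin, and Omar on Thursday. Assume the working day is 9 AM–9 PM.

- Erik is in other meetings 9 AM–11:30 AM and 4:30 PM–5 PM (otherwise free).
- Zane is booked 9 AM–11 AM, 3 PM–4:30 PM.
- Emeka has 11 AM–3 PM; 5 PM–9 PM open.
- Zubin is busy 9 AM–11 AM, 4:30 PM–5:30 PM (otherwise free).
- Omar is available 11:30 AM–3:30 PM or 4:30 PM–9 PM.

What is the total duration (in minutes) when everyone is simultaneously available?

Erik free: 11:30-16:30, 17:00-21:00 (invert busy blocks within the working day).
Zane free: 11:00-15:00, 16:30-21:00 (invert busy blocks within the working day).
Emeka free: 11:00-15:00, 17:00-21:00.
Zubin free: 11:00-16:30, 17:30-21:00 (invert busy blocks within the working day).
Omar free: 11:30-15:30, 16:30-21:00.
Erik ∩ Zane: 11:30-15:00, 17:00-21:00.
Erik ∩ Zane ∩ Emeka: 11:30-15:00, 17:00-21:00.
Erik ∩ Zane ∩ Emeka ∩ Zubin: 11:30-15:00, 17:30-21:00.
Erik ∩ Zane ∩ Emeka ∩ Zubin ∩ Omar: 11:30-15:00, 17:30-21:00.
Summing the common windows: 210 + 210 = 420 minutes.

420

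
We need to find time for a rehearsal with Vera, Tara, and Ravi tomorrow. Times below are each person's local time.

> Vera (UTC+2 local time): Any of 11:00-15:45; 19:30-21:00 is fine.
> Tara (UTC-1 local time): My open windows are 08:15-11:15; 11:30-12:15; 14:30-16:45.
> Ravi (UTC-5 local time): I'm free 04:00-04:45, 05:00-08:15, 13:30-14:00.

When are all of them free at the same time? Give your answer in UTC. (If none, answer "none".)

Vera in UTC: 09:00-13:45, 17:30-19:00 (subtract 2h to convert from UTC+2).
Tara in UTC: 09:15-12:15, 12:30-13:15, 15:30-17:45 (add 1h to convert from UTC-1).
Ravi in UTC: 09:00-09:45, 10:00-13:15, 18:30-19:00 (add 5h to convert from UTC-5).
Vera ∩ Tara: 09:15-12:15, 12:30-13:15, 17:30-17:45.
Vera ∩ Tara ∩ Ravi: 09:15-09:45, 10:00-12:15, 12:30-13:15.

09:15-09:45, 10:00-12:15, 12:30-13:15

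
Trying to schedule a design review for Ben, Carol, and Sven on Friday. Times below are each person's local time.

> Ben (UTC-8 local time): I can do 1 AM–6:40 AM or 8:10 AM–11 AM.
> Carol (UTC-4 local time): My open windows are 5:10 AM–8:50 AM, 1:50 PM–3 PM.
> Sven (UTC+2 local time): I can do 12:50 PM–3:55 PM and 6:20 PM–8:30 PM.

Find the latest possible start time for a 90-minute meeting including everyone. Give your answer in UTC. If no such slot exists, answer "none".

Ben in UTC: 09:00-14:40, 16:10-19:00 (add 8h to convert from UTC-8).
Carol in UTC: 09:10-12:50, 17:50-19:00 (add 4h to convert from UTC-4).
Sven in UTC: 10:50-13:55, 16:20-18:30 (subtract 2h to convert from UTC+2).
Ben ∩ Carol: 09:10-12:50, 17:50-19:00.
Ben ∩ Carol ∩ Sven: 10:50-12:50, 17:50-18:30.
The last common window of at least 90 minutes is 10:50-12:50; a 90-minute meeting can start as late as 11:20 and still end by 12:50.

11:20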